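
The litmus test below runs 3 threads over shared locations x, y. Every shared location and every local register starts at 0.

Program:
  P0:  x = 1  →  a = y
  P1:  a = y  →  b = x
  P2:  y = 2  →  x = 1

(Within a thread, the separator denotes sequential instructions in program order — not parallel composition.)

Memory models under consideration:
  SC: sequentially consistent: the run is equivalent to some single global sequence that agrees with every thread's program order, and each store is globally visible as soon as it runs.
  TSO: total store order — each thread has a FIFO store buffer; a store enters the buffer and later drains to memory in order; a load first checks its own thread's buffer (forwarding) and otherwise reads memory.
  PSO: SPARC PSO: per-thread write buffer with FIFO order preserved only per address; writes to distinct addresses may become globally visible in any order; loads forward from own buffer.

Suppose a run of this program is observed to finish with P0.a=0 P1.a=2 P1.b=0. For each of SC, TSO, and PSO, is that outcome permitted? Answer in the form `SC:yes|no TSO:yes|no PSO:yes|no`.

SC:no TSO:yes PSO:yes

outcome vector order: (P0.a,P1.a,P1.b)
[SC] allowed = {0/0/0 0/0/1 0/2/1 2/0/0 2/0/1 2/2/0 2/2/1}
[TSO] allowed = {0/0/0 0/0/1 0/2/0 0/2/1 2/0/0 2/0/1 2/2/0 2/2/1}
[PSO] allowed = {0/0/0 0/0/1 0/2/0 0/2/1 2/0/0 2/0/1 2/2/0 2/2/1}
target 0/2/0 ∈ {TSO,PSO}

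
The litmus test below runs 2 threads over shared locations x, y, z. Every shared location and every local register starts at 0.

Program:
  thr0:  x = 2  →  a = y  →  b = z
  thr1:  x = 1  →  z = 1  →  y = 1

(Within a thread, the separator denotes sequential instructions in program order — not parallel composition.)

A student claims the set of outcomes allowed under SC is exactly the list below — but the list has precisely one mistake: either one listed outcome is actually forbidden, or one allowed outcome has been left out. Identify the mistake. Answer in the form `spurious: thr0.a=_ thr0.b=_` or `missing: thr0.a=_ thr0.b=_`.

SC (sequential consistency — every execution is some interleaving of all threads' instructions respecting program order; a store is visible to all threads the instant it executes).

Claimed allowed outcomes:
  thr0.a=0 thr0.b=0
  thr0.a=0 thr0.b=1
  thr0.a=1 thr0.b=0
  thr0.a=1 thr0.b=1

outcome vector order: (thr0.a,thr0.b)
[SC] allowed = {0/0, 0/1, 1/1}
claimed∖SC = {1/0}

spurious: thr0.a=1 thr0.b=0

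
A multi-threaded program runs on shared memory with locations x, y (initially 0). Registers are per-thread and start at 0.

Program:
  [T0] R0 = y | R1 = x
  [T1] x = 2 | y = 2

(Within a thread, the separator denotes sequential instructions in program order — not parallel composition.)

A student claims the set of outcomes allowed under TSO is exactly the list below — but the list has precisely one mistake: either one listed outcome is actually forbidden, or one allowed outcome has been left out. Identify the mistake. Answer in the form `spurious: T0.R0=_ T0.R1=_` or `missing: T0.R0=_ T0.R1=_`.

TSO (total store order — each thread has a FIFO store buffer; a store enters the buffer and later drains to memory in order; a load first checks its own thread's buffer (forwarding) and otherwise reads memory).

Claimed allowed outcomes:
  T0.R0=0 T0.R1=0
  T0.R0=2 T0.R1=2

outcome vector order: (T0.R0,T0.R1)
[TSO] allowed = {(0,0) (0,2) (2,2)}
TSO∖claimed = {(0,2)}

missing: T0.R0=0 T0.R1=2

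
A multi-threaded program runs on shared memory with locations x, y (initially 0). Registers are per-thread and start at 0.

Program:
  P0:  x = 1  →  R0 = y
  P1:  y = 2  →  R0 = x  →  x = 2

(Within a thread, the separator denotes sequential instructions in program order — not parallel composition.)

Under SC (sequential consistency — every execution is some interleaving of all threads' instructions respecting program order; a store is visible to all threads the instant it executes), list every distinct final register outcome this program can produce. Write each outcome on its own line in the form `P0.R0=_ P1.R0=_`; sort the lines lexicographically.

P0.R0=0 P1.R0=1
P0.R0=2 P1.R0=0
P0.R0=2 P1.R0=1

outcome vector order: (P0.R0,P1.R0)
|SC outcomes| = 3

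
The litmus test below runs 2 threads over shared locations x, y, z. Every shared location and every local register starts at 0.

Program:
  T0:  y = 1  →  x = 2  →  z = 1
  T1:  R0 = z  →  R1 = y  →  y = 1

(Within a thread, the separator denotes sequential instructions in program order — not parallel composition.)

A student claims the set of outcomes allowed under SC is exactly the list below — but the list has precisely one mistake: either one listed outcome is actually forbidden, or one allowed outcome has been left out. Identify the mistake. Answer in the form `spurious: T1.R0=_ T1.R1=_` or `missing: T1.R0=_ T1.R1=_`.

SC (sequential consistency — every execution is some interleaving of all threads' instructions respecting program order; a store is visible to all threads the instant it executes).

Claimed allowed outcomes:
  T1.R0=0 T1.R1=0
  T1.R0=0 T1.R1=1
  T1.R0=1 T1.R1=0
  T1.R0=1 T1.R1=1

outcome vector order: (T1.R0,T1.R1)
[SC] allowed = {(0,0), (0,1), (1,1)}
claimed∖SC = {(1,0)}

spurious: T1.R0=1 T1.R1=0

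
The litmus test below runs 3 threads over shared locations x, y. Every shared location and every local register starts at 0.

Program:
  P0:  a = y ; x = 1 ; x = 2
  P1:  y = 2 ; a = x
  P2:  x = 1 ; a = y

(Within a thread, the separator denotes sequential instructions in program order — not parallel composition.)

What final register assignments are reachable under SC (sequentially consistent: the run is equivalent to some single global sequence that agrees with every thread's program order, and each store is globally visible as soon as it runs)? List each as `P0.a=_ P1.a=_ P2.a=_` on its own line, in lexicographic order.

outcome vector order: (P0.a,P1.a,P2.a)
|SC outcomes| = 10

P0.a=0 P1.a=0 P2.a=2
P0.a=0 P1.a=1 P2.a=0
P0.a=0 P1.a=1 P2.a=2
P0.a=0 P1.a=2 P2.a=0
P0.a=0 P1.a=2 P2.a=2
P0.a=2 P1.a=0 P2.a=2
P0.a=2 P1.a=1 P2.a=0
P0.a=2 P1.a=1 P2.a=2
P0.a=2 P1.a=2 P2.a=0
P0.a=2 P1.a=2 P2.a=2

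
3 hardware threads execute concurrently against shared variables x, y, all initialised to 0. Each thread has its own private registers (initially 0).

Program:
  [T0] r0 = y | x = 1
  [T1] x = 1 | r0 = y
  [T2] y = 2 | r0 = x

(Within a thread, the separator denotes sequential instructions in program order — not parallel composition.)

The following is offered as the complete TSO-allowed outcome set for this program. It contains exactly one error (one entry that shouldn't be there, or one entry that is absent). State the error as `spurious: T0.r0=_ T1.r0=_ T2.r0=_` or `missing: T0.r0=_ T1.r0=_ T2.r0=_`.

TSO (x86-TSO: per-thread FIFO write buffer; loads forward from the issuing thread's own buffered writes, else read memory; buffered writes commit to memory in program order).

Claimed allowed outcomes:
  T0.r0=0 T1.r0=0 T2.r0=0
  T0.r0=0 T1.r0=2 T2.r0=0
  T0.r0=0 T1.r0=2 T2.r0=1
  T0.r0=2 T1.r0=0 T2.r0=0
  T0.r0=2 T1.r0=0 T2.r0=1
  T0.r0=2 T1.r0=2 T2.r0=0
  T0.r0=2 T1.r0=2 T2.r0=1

missing: T0.r0=0 T1.r0=0 T2.r0=1

outcome vector order: (T0.r0,T1.r0,T2.r0)
TSO: 8 outcomes — {000, 001, 020, 021, 200, 201, 220, 221}
TSO∖claimed = {001}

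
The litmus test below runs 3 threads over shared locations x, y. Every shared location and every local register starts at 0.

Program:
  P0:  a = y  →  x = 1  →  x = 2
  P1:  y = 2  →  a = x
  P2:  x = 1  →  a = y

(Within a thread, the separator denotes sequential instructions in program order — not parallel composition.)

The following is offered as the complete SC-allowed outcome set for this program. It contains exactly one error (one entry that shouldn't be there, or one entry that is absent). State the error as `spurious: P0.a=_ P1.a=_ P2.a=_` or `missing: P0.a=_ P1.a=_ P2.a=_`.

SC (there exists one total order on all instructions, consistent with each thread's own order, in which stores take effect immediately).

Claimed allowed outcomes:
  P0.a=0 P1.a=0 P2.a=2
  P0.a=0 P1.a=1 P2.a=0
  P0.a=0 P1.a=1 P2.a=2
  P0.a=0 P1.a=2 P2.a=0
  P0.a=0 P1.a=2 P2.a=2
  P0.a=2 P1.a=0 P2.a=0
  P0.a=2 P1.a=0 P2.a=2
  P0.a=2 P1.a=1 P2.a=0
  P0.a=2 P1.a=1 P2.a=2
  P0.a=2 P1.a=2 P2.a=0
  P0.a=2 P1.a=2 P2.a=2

outcome vector order: (P0.a,P1.a,P2.a)
SC (10): <0 0 2>; <0 1 0>; <0 1 2>; <0 2 0>; <0 2 2>; <2 0 2>; <2 1 0>; <2 1 2>; <2 2 0>; <2 2 2>
claimed∖SC = {<2 0 0>}

spurious: P0.a=2 P1.a=0 P2.a=0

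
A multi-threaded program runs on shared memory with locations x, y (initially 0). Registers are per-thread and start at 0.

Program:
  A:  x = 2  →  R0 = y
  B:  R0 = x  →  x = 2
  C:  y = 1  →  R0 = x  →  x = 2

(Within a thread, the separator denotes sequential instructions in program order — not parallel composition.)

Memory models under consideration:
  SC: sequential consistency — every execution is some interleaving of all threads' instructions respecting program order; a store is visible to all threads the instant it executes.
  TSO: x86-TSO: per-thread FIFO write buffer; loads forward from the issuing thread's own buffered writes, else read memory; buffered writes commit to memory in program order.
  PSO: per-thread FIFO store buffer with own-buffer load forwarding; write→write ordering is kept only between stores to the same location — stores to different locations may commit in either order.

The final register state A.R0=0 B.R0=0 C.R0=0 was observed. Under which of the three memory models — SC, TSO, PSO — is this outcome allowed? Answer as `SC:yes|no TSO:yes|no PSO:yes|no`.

SC:no TSO:yes PSO:yes

outcome vector order: (A.R0,B.R0,C.R0)
SC: 6 outcomes — {002 022 100 102 120 122}
TSO: 8 outcomes — {000 002 020 022 100 102 120 122}
PSO: 8 outcomes — {000 002 020 022 100 102 120 122}
target 000 ∈ {TSO,PSO}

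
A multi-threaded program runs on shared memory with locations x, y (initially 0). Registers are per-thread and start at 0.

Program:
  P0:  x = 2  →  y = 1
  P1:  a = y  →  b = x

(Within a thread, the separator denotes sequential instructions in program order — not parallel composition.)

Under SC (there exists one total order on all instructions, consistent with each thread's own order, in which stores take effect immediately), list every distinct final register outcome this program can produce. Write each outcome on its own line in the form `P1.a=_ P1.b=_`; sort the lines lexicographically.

P1.a=0 P1.b=0
P1.a=0 P1.b=2
P1.a=1 P1.b=2

outcome vector order: (P1.a,P1.b)
|SC outcomes| = 3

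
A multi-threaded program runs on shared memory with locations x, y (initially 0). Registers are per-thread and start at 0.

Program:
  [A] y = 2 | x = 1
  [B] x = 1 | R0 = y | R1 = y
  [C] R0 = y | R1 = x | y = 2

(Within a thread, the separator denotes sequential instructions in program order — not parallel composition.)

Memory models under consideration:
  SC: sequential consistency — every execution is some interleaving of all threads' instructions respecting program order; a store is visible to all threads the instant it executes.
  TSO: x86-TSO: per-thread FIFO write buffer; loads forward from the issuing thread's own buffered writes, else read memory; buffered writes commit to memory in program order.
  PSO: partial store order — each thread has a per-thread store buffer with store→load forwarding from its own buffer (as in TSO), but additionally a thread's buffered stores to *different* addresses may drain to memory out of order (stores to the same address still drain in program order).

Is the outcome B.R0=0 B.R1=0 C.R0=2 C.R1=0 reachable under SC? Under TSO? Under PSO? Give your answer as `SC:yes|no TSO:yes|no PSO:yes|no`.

outcome vector order: (B.R0,B.R1,C.R0,C.R1)
[SC] allowed = {0/0/0/0 0/0/0/1 0/0/2/1 0/2/0/0 0/2/0/1 0/2/2/1 2/2/0/0 2/2/0/1 2/2/2/0 2/2/2/1}
[TSO] allowed = {0/0/0/0 0/0/0/1 0/0/2/0 0/0/2/1 0/2/0/0 0/2/0/1 0/2/2/0 0/2/2/1 2/2/0/0 2/2/0/1 2/2/2/0 2/2/2/1}
[PSO] allowed = {0/0/0/0 0/0/0/1 0/0/2/0 0/0/2/1 0/2/0/0 0/2/0/1 0/2/2/0 0/2/2/1 2/2/0/0 2/2/0/1 2/2/2/0 2/2/2/1}
target 0/0/2/0 ∈ {TSO,PSO}

SC:no TSO:yes PSO:yes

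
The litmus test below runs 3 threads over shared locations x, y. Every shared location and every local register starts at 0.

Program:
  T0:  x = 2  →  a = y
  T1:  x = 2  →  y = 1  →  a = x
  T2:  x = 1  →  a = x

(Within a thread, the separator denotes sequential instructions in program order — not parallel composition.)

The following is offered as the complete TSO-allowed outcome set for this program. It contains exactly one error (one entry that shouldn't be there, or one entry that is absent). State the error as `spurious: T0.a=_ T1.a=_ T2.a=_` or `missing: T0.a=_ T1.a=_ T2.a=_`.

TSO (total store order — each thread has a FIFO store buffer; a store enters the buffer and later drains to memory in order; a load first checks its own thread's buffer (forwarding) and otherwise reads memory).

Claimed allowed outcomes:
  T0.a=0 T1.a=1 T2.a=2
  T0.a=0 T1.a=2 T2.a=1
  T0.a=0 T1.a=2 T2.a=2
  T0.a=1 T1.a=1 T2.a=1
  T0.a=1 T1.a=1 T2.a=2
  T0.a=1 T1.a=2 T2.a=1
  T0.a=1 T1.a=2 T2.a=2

outcome vector order: (T0.a,T1.a,T2.a)
TSO (8): <0 1 1>; <0 1 2>; <0 2 1>; <0 2 2>; <1 1 1>; <1 1 2>; <1 2 1>; <1 2 2>
TSO∖claimed = {<0 1 1>}

missing: T0.a=0 T1.a=1 T2.a=1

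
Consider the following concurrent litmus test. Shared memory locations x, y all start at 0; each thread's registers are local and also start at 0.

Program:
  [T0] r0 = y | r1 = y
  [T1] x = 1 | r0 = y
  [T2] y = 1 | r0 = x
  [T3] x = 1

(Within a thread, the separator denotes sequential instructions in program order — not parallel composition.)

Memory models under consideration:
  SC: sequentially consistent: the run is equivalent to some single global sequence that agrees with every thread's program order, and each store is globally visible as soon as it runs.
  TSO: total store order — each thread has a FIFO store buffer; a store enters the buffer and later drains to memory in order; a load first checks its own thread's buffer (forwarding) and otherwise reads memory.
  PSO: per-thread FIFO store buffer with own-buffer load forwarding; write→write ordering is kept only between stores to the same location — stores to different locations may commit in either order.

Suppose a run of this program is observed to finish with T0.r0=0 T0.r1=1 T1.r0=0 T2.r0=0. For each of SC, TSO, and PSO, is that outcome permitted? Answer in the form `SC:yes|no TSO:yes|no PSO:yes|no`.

outcome vector order: (T0.r0,T0.r1,T1.r0,T2.r0)
under SC → (0,0,0,1) (0,0,1,0) (0,0,1,1) (0,1,0,1) (0,1,1,0) (0,1,1,1) (1,1,0,1) (1,1,1,0) (1,1,1,1)
under TSO → (0,0,0,0) (0,0,0,1) (0,0,1,0) (0,0,1,1) (0,1,0,0) (0,1,0,1) (0,1,1,0) (0,1,1,1) (1,1,0,0) (1,1,0,1) (1,1,1,0) (1,1,1,1)
under PSO → (0,0,0,0) (0,0,0,1) (0,0,1,0) (0,0,1,1) (0,1,0,0) (0,1,0,1) (0,1,1,0) (0,1,1,1) (1,1,0,0) (1,1,0,1) (1,1,1,0) (1,1,1,1)
target (0,1,0,0) ∈ {TSO,PSO}

SC:no TSO:yes PSO:yes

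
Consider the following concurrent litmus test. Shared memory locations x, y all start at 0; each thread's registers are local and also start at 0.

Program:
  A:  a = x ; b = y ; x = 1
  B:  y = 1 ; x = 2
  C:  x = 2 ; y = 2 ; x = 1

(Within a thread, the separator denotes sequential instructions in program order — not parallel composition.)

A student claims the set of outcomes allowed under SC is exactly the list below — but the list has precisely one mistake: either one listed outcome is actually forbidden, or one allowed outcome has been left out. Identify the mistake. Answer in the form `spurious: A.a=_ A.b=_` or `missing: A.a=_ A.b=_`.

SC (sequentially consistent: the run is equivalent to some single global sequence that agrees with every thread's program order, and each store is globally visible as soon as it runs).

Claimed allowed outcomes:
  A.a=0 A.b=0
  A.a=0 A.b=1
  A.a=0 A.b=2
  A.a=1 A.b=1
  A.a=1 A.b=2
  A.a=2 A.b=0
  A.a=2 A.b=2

outcome vector order: (A.a,A.b)
SC (8): 0/0, 0/1, 0/2, 1/1, 1/2, 2/0, 2/1, 2/2
SC∖claimed = {2/1}

missing: A.a=2 A.b=1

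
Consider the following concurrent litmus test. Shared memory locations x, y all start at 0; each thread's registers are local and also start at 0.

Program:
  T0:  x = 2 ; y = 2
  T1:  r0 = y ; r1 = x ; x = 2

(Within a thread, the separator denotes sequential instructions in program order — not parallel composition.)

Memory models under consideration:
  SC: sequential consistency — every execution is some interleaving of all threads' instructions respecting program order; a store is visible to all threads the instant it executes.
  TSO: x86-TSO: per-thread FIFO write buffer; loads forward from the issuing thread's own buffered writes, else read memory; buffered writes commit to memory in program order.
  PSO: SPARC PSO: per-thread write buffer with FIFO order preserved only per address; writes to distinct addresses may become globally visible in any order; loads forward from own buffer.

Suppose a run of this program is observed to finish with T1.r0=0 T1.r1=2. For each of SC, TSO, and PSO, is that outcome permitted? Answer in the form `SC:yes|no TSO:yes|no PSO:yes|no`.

outcome vector order: (T1.r0,T1.r1)
[SC] allowed = {00, 02, 22}
[TSO] allowed = {00, 02, 22}
[PSO] allowed = {00, 02, 20, 22}
target 02 ∈ {SC,TSO,PSO}

SC:yes TSO:yes PSO:yes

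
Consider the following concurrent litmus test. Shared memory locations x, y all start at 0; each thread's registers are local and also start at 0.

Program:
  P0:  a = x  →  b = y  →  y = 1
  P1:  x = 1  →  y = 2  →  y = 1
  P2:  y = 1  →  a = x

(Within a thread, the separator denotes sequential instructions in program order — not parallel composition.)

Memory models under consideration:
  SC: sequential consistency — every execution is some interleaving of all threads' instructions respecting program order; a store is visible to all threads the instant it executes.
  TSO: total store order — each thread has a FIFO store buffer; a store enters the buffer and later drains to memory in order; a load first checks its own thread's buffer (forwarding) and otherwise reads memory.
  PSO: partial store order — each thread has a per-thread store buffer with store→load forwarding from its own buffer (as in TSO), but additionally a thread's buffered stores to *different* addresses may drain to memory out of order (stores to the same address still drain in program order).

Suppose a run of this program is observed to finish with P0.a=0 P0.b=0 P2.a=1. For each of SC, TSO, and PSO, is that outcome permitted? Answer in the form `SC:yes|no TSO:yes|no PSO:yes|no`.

outcome vector order: (P0.a,P0.b,P2.a)
SC: 11 outcomes — {0/0/0; 0/0/1; 0/1/0; 0/1/1; 0/2/0; 0/2/1; 1/0/1; 1/1/0; 1/1/1; 1/2/0; 1/2/1}
TSO: 12 outcomes — {0/0/0; 0/0/1; 0/1/0; 0/1/1; 0/2/0; 0/2/1; 1/0/0; 1/0/1; 1/1/0; 1/1/1; 1/2/0; 1/2/1}
PSO: 12 outcomes — {0/0/0; 0/0/1; 0/1/0; 0/1/1; 0/2/0; 0/2/1; 1/0/0; 1/0/1; 1/1/0; 1/1/1; 1/2/0; 1/2/1}
target 0/0/1 ∈ {SC,TSO,PSO}

SC:yes TSO:yes PSO:yes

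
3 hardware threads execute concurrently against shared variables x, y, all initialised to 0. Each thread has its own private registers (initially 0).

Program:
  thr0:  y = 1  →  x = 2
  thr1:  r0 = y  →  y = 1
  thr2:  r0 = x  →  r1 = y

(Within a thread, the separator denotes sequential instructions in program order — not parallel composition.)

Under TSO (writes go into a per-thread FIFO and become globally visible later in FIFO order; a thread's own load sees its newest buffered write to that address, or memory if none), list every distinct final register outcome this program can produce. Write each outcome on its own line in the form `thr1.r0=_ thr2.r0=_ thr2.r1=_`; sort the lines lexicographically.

thr1.r0=0 thr2.r0=0 thr2.r1=0
thr1.r0=0 thr2.r0=0 thr2.r1=1
thr1.r0=0 thr2.r0=2 thr2.r1=1
thr1.r0=1 thr2.r0=0 thr2.r1=0
thr1.r0=1 thr2.r0=0 thr2.r1=1
thr1.r0=1 thr2.r0=2 thr2.r1=1

outcome vector order: (thr1.r0,thr2.r0,thr2.r1)
|TSO outcomes| = 6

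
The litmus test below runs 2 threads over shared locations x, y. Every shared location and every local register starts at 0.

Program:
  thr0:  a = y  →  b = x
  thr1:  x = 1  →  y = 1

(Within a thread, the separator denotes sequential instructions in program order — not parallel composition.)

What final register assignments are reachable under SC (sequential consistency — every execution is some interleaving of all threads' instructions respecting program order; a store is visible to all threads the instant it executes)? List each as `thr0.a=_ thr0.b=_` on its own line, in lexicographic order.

thr0.a=0 thr0.b=0
thr0.a=0 thr0.b=1
thr0.a=1 thr0.b=1

outcome vector order: (thr0.a,thr0.b)
|SC outcomes| = 3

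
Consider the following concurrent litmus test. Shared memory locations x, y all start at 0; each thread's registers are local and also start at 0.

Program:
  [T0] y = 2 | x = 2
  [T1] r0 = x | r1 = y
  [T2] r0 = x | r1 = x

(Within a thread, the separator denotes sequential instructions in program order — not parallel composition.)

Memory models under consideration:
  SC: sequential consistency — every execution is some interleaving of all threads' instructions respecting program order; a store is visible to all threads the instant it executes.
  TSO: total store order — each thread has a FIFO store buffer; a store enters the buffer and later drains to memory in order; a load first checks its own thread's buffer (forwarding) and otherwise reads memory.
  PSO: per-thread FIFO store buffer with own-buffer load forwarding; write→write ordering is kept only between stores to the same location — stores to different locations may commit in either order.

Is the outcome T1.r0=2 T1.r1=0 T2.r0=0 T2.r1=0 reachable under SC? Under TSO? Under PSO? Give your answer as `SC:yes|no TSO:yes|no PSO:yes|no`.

SC:no TSO:no PSO:yes

outcome vector order: (T1.r0,T1.r1,T2.r0,T2.r1)
under SC → 0000; 0002; 0022; 0200; 0202; 0222; 2200; 2202; 2222
under TSO → 0000; 0002; 0022; 0200; 0202; 0222; 2200; 2202; 2222
under PSO → 0000; 0002; 0022; 0200; 0202; 0222; 2000; 2002; 2022; 2200; 2202; 2222
target 2000 ∈ {PSO}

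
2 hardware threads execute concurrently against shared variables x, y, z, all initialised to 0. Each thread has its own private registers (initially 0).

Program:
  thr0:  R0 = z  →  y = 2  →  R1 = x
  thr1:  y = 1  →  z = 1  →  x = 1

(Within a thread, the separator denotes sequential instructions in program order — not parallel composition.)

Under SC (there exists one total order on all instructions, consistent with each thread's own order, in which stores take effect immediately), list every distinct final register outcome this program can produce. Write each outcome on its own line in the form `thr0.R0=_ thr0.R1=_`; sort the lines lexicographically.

outcome vector order: (thr0.R0,thr0.R1)
|SC outcomes| = 4

thr0.R0=0 thr0.R1=0
thr0.R0=0 thr0.R1=1
thr0.R0=1 thr0.R1=0
thr0.R0=1 thr0.R1=1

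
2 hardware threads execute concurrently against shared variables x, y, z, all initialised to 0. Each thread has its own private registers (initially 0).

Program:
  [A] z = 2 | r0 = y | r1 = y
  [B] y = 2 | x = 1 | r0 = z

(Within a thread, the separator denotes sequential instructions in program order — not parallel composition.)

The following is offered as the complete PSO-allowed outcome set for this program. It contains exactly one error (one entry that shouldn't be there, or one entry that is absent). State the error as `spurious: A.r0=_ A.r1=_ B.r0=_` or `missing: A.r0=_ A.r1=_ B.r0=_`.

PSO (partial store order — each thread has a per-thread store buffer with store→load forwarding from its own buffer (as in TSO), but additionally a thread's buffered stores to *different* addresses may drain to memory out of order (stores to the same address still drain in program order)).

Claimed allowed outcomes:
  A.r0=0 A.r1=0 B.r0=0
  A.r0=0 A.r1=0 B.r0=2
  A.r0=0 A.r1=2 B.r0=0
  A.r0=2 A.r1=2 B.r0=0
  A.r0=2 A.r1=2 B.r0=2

outcome vector order: (A.r0,A.r1,B.r0)
under PSO → 0/0/0 0/0/2 0/2/0 0/2/2 2/2/0 2/2/2
PSO∖claimed = {0/2/2}

missing: A.r0=0 A.r1=2 B.r0=2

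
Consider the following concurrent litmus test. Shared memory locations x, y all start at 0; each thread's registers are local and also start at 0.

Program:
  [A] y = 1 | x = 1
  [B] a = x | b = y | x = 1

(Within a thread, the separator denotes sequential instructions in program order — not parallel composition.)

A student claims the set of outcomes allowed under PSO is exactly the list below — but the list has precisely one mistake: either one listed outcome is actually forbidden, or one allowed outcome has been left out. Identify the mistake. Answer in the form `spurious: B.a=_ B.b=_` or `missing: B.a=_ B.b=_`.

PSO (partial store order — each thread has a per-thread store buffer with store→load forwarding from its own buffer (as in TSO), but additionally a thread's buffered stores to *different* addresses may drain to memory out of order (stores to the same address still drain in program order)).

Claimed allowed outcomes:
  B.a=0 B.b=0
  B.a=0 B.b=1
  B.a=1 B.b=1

missing: B.a=1 B.b=0

outcome vector order: (B.a,B.b)
PSO: 4 outcomes — {(0,0) (0,1) (1,0) (1,1)}
PSO∖claimed = {(1,0)}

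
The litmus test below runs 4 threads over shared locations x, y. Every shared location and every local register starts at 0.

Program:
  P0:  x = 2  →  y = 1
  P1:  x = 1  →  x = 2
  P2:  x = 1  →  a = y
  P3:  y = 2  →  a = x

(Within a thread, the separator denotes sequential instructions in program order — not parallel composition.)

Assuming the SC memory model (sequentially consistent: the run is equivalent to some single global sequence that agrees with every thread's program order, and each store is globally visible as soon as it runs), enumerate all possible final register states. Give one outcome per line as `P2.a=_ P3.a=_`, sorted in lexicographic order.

outcome vector order: (P2.a,P3.a)
|SC outcomes| = 8

P2.a=0 P3.a=1
P2.a=0 P3.a=2
P2.a=1 P3.a=0
P2.a=1 P3.a=1
P2.a=1 P3.a=2
P2.a=2 P3.a=0
P2.a=2 P3.a=1
P2.a=2 P3.a=2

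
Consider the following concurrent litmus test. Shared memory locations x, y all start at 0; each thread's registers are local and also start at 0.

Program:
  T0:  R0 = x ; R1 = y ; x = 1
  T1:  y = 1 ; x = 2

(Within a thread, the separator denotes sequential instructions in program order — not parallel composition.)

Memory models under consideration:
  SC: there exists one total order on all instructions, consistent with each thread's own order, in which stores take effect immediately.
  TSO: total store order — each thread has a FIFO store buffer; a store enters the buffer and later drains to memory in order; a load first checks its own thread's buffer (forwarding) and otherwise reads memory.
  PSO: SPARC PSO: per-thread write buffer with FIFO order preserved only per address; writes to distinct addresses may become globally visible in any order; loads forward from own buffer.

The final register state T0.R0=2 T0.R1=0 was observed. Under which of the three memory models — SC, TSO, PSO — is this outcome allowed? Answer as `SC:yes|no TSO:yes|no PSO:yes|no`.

SC:no TSO:no PSO:yes

outcome vector order: (T0.R0,T0.R1)
SC: 3 outcomes — {(0,0) (0,1) (2,1)}
TSO: 3 outcomes — {(0,0) (0,1) (2,1)}
PSO: 4 outcomes — {(0,0) (0,1) (2,0) (2,1)}
target (2,0) ∈ {PSO}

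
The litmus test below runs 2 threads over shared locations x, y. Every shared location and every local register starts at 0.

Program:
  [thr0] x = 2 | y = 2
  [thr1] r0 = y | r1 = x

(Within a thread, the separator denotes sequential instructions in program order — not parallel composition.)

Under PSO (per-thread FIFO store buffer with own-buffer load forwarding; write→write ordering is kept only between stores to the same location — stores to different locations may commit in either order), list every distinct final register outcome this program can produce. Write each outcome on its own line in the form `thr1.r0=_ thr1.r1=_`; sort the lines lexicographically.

outcome vector order: (thr1.r0,thr1.r1)
|PSO outcomes| = 4

thr1.r0=0 thr1.r1=0
thr1.r0=0 thr1.r1=2
thr1.r0=2 thr1.r1=0
thr1.r0=2 thr1.r1=2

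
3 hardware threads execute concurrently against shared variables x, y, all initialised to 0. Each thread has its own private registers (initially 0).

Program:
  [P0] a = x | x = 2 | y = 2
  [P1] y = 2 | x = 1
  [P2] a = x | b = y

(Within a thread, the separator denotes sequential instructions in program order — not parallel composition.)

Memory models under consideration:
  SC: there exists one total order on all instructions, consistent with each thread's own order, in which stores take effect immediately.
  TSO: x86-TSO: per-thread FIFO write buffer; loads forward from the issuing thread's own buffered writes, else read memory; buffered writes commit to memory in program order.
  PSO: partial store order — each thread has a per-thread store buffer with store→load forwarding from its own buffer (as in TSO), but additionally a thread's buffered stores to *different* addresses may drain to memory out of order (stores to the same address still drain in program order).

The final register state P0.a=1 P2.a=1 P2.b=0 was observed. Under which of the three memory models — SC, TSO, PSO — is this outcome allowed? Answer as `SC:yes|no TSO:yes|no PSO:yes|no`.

SC:no TSO:no PSO:yes

outcome vector order: (P0.a,P2.a,P2.b)
SC (9): 000 002 012 020 022 100 102 112 122
TSO (9): 000 002 012 020 022 100 102 112 122
PSO (12): 000 002 010 012 020 022 100 102 110 112 120 122
target 110 ∈ {PSO}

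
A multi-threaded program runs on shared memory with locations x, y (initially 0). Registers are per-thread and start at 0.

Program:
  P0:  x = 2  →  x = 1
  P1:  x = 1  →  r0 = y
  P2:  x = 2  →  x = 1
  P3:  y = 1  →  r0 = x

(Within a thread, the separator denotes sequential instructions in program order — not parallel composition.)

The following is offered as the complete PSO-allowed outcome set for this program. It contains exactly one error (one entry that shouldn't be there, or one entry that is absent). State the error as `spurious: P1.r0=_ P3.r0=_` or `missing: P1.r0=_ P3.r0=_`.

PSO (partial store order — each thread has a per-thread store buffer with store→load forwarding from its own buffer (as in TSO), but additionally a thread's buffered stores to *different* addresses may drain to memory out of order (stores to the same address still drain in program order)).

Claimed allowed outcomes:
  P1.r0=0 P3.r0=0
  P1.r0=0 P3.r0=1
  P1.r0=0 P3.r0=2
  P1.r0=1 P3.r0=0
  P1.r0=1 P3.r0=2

outcome vector order: (P1.r0,P3.r0)
PSO (6): (0,0) (0,1) (0,2) (1,0) (1,1) (1,2)
PSO∖claimed = {(1,1)}

missing: P1.r0=1 P3.r0=1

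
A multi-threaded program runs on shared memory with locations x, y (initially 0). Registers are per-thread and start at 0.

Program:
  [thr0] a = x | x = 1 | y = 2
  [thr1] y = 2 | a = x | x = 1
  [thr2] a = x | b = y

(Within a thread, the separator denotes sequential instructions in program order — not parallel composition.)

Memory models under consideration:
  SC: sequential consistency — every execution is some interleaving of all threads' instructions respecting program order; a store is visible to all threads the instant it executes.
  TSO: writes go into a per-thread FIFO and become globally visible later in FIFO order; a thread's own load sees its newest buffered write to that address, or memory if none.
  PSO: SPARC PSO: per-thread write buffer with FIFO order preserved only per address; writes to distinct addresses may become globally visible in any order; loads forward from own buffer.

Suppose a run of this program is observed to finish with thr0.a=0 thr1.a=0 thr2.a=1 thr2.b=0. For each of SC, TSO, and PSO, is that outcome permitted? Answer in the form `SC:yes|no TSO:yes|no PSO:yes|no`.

SC:no TSO:yes PSO:yes

outcome vector order: (thr0.a,thr1.a,thr2.a,thr2.b)
under SC → 0/0/0/0, 0/0/0/2, 0/0/1/2, 0/1/0/0, 0/1/0/2, 0/1/1/0, 0/1/1/2, 1/0/0/0, 1/0/0/2, 1/0/1/2
under TSO → 0/0/0/0, 0/0/0/2, 0/0/1/0, 0/0/1/2, 0/1/0/0, 0/1/0/2, 0/1/1/0, 0/1/1/2, 1/0/0/0, 1/0/0/2, 1/0/1/2
under PSO → 0/0/0/0, 0/0/0/2, 0/0/1/0, 0/0/1/2, 0/1/0/0, 0/1/0/2, 0/1/1/0, 0/1/1/2, 1/0/0/0, 1/0/0/2, 1/0/1/0, 1/0/1/2
target 0/0/1/0 ∈ {TSO,PSO}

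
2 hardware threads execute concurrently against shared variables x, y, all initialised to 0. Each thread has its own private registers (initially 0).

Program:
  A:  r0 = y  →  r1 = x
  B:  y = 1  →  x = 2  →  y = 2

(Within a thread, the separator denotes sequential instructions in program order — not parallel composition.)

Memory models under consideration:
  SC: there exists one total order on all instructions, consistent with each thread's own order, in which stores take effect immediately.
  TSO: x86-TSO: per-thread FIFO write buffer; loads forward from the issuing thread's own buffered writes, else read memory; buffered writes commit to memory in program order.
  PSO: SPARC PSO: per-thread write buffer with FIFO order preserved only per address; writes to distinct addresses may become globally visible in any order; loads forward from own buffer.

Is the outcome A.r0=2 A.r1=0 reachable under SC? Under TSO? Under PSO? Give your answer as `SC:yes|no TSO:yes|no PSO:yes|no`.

outcome vector order: (A.r0,A.r1)
SC (5): <0 0> <0 2> <1 0> <1 2> <2 2>
TSO (5): <0 0> <0 2> <1 0> <1 2> <2 2>
PSO (6): <0 0> <0 2> <1 0> <1 2> <2 0> <2 2>
target <2 0> ∈ {PSO}

SC:no TSO:no PSO:yes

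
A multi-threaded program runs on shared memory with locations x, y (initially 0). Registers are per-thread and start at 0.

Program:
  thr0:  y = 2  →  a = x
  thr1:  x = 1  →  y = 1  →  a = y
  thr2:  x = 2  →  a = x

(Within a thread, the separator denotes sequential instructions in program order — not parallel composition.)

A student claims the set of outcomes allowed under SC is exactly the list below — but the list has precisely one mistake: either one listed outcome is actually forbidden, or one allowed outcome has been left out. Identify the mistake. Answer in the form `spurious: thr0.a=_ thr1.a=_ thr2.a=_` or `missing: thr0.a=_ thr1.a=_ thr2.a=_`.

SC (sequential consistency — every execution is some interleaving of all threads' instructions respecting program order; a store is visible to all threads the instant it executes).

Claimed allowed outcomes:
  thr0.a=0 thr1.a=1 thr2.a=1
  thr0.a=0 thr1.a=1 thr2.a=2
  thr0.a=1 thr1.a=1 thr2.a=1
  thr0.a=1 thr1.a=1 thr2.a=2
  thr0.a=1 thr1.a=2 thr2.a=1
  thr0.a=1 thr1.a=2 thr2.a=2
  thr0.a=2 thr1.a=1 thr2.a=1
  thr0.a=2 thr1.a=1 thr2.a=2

outcome vector order: (thr0.a,thr1.a,thr2.a)
SC: 9 outcomes — {0/1/1, 0/1/2, 1/1/1, 1/1/2, 1/2/1, 1/2/2, 2/1/1, 2/1/2, 2/2/2}
SC∖claimed = {2/2/2}

missing: thr0.a=2 thr1.a=2 thr2.a=2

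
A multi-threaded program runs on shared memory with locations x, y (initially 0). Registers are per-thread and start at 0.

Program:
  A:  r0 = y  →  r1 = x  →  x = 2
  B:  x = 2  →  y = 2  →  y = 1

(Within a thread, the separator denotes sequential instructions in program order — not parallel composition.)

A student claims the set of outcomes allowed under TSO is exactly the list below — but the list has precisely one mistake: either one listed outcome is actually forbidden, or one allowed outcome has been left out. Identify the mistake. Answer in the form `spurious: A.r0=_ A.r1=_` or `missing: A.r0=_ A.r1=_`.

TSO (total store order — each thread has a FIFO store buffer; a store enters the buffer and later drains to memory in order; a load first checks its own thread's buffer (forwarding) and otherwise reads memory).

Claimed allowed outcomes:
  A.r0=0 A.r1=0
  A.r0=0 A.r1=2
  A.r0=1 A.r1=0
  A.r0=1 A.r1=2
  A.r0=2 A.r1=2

outcome vector order: (A.r0,A.r1)
under TSO → (0,0); (0,2); (1,2); (2,2)
claimed∖TSO = {(1,0)}

spurious: A.r0=1 A.r1=0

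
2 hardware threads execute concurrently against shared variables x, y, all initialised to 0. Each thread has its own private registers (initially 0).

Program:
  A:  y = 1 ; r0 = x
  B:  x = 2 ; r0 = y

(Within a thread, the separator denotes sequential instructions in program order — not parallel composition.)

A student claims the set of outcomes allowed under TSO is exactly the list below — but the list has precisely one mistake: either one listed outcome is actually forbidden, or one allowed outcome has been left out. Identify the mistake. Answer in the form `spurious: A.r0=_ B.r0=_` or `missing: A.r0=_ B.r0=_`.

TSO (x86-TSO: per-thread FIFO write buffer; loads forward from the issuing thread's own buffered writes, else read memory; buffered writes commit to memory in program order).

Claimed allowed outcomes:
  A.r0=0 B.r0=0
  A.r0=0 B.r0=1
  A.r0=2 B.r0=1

outcome vector order: (A.r0,B.r0)
[TSO] allowed = {(0,0) (0,1) (2,0) (2,1)}
TSO∖claimed = {(2,0)}

missing: A.r0=2 B.r0=0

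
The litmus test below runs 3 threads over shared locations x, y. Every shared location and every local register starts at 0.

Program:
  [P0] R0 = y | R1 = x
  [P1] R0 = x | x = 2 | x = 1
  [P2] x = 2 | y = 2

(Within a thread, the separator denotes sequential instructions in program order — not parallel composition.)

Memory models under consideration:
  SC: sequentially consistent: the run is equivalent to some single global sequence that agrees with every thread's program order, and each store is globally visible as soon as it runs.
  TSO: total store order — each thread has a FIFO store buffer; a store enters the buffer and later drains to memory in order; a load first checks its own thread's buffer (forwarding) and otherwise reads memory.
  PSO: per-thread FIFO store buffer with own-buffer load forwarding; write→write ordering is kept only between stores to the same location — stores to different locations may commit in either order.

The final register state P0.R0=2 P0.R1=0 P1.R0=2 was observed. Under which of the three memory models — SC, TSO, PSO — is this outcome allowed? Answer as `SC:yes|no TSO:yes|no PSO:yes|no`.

outcome vector order: (P0.R0,P0.R1,P1.R0)
under SC → (0,0,0); (0,0,2); (0,1,0); (0,1,2); (0,2,0); (0,2,2); (2,1,0); (2,1,2); (2,2,0); (2,2,2)
under TSO → (0,0,0); (0,0,2); (0,1,0); (0,1,2); (0,2,0); (0,2,2); (2,1,0); (2,1,2); (2,2,0); (2,2,2)
under PSO → (0,0,0); (0,0,2); (0,1,0); (0,1,2); (0,2,0); (0,2,2); (2,0,0); (2,0,2); (2,1,0); (2,1,2); (2,2,0); (2,2,2)
target (2,0,2) ∈ {PSO}

SC:no TSO:no PSO:yes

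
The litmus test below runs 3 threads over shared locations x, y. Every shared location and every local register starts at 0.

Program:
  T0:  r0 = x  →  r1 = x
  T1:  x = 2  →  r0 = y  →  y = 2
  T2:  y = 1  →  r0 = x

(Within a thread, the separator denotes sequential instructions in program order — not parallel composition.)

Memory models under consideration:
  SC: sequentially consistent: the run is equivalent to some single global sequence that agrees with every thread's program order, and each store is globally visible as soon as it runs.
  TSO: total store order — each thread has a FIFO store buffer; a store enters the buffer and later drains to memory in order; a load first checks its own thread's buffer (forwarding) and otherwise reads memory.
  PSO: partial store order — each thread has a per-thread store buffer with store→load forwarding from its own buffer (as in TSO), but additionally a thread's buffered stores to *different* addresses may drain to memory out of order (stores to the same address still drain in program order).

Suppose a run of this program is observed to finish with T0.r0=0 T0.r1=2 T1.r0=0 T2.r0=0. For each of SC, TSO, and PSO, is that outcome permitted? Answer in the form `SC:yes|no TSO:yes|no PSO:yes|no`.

SC:no TSO:yes PSO:yes

outcome vector order: (T0.r0,T0.r1,T1.r0,T2.r0)
[SC] allowed = {<0 0 0 2>; <0 0 1 0>; <0 0 1 2>; <0 2 0 2>; <0 2 1 0>; <0 2 1 2>; <2 2 0 2>; <2 2 1 0>; <2 2 1 2>}
[TSO] allowed = {<0 0 0 0>; <0 0 0 2>; <0 0 1 0>; <0 0 1 2>; <0 2 0 0>; <0 2 0 2>; <0 2 1 0>; <0 2 1 2>; <2 2 0 0>; <2 2 0 2>; <2 2 1 0>; <2 2 1 2>}
[PSO] allowed = {<0 0 0 0>; <0 0 0 2>; <0 0 1 0>; <0 0 1 2>; <0 2 0 0>; <0 2 0 2>; <0 2 1 0>; <0 2 1 2>; <2 2 0 0>; <2 2 0 2>; <2 2 1 0>; <2 2 1 2>}
target <0 2 0 0> ∈ {TSO,PSO}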